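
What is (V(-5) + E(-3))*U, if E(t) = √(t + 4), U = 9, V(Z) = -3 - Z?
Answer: 27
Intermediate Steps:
E(t) = √(4 + t)
(V(-5) + E(-3))*U = ((-3 - 1*(-5)) + √(4 - 3))*9 = ((-3 + 5) + √1)*9 = (2 + 1)*9 = 3*9 = 27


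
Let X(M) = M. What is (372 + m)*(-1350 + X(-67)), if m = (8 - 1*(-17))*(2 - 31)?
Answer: 500201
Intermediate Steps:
m = -725 (m = (8 + 17)*(-29) = 25*(-29) = -725)
(372 + m)*(-1350 + X(-67)) = (372 - 725)*(-1350 - 67) = -353*(-1417) = 500201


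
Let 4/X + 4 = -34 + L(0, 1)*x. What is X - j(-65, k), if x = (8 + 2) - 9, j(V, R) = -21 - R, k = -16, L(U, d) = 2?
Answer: 44/9 ≈ 4.8889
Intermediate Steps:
x = 1 (x = 10 - 9 = 1)
X = -⅑ (X = 4/(-4 + (-34 + 2*1)) = 4/(-4 + (-34 + 2)) = 4/(-4 - 32) = 4/(-36) = 4*(-1/36) = -⅑ ≈ -0.11111)
X - j(-65, k) = -⅑ - (-21 - 1*(-16)) = -⅑ - (-21 + 16) = -⅑ - 1*(-5) = -⅑ + 5 = 44/9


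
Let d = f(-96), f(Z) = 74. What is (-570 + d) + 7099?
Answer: 6603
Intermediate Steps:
d = 74
(-570 + d) + 7099 = (-570 + 74) + 7099 = -496 + 7099 = 6603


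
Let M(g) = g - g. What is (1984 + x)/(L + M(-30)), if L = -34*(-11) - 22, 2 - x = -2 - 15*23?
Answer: 2333/352 ≈ 6.6278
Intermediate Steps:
M(g) = 0
x = 349 (x = 2 - (-2 - 15*23) = 2 - (-2 - 345) = 2 - 1*(-347) = 2 + 347 = 349)
L = 352 (L = 374 - 22 = 352)
(1984 + x)/(L + M(-30)) = (1984 + 349)/(352 + 0) = 2333/352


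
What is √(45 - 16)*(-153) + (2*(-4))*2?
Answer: -16 - 153*√29 ≈ -839.93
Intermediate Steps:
√(45 - 16)*(-153) + (2*(-4))*2 = √29*(-153) - 8*2 = -153*√29 - 16 = -16 - 153*√29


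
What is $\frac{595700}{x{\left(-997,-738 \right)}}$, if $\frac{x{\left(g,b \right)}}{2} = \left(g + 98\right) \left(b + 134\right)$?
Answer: $\frac{148925}{271498} \approx 0.54853$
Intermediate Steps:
$x{\left(g,b \right)} = 2 \left(98 + g\right) \left(134 + b\right)$ ($x{\left(g,b \right)} = 2 \left(g + 98\right) \left(b + 134\right) = 2 \left(98 + g\right) \left(134 + b\right)$)
$\frac{595700}{x{\left(-997,-738 \right)}} = \frac{595700}{26264 + 196 \left(-738\right) + 268 \left(-997\right) + 2 \left(-738\right) \left(-997\right)} = \frac{595700}{26264 - 144648 - 267196 + 1471572} = \frac{595700}{1085992} = 595700 \cdot \frac{1}{1085992} = \frac{148925}{271498}$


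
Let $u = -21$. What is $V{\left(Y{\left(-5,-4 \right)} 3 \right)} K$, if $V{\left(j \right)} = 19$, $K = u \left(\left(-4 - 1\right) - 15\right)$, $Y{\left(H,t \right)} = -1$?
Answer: $7980$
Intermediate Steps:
$K = 420$ ($K = - 21 \left(\left(-4 - 1\right) - 15\right) = - 21 \left(-5 - 15\right) = \left(-21\right) \left(-20\right) = 420$)
$V{\left(Y{\left(-5,-4 \right)} 3 \right)} K = 19 \cdot 420 = 7980$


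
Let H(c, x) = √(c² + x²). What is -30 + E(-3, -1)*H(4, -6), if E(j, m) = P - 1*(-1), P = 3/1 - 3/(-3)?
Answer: -30 + 10*√13 ≈ 6.0555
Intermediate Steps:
P = 4 (P = 3*1 - 3*(-⅓) = 3 + 1 = 4)
E(j, m) = 5 (E(j, m) = 4 - 1*(-1) = 4 + 1 = 5)
-30 + E(-3, -1)*H(4, -6) = -30 + 5*√(4² + (-6)²) = -30 + 5*√(16 + 36) = -30 + 5*√52 = -30 + 5*(2*√13) = -30 + 10*√13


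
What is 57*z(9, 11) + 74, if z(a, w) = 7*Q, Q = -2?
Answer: -724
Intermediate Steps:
z(a, w) = -14 (z(a, w) = 7*(-2) = -14)
57*z(9, 11) + 74 = 57*(-14) + 74 = -798 + 74 = -724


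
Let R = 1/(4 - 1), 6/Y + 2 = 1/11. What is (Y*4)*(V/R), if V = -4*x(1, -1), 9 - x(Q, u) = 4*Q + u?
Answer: 6336/7 ≈ 905.14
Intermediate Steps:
x(Q, u) = 9 - u - 4*Q (x(Q, u) = 9 - (4*Q + u) = 9 - (u + 4*Q) = 9 + (-u - 4*Q) = 9 - u - 4*Q)
Y = -22/7 (Y = 6/(-2 + 1/11) = 6/(-21/11) = 6*(-11/21) = -22/7 ≈ -3.1429)
R = 1/3 ≈ 0.33333
V = -24 (V = -4*(9 - 1*(-1) - 4*1) = -4*(9 + 1 - 4) = -4*6 = -24)
(Y*4)*(V/R) = (-22/7*4)*(-24/1/3) = -(-2112)*3/7 = -88/7*(-72) = 6336/7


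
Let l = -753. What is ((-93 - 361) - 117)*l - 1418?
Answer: 428545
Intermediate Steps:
((-93 - 361) - 117)*l - 1418 = ((-93 - 361) - 117)*(-753) - 1418 = (-454 - 117)*(-753) - 1418 = -571*(-753) - 1418 = 429963 - 1418 = 428545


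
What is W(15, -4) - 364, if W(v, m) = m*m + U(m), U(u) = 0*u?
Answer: -348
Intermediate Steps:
U(u) = 0
W(v, m) = m**2 (W(v, m) = m*m + 0 = m**2 + 0 = m**2)
W(15, -4) - 364 = (-4)**2 - 364 = 16 - 364 = -348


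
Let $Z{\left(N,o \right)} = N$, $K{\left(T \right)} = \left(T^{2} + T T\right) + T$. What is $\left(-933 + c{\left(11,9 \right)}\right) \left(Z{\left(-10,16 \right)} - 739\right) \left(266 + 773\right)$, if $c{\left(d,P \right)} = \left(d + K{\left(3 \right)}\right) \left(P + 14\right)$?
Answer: $153307567$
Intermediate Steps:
$K{\left(T \right)} = T + 2 T^{2}$ ($K{\left(T \right)} = \left(T^{2} + T^{2}\right) + T = 2 T^{2} + T = T + 2 T^{2}$)
$c{\left(d,P \right)} = \left(14 + P\right) \left(21 + d\right)$ ($c{\left(d,P \right)} = \left(d + 3 \left(1 + 2 \cdot 3\right)\right) \left(P + 14\right) = \left(d + 3 \left(1 + 6\right)\right) \left(14 + P\right) = \left(d + 3 \cdot 7\right) \left(14 + P\right) = \left(d + 21\right) \left(14 + P\right) = \left(21 + d\right) \left(14 + P\right) = \left(14 + P\right) \left(21 + d\right)$)
$\left(-933 + c{\left(11,9 \right)}\right) \left(Z{\left(-10,16 \right)} - 739\right) \left(266 + 773\right) = \left(-933 + \left(294 + 14 \cdot 11 + 21 \cdot 9 + 9 \cdot 11\right)\right) \left(-10 - 739\right) \left(266 + 773\right) = \left(-933 + \left(294 + 154 + 189 + 99\right)\right) \left(\left(-749\right) 1039\right) = \left(-933 + 736\right) \left(-778211\right) = \left(-197\right) \left(-778211\right) = 153307567$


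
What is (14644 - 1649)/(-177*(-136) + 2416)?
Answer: 12995/26488 ≈ 0.49060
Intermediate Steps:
(14644 - 1649)/(-177*(-136) + 2416) = 12995/(24072 + 2416) = 12995/26488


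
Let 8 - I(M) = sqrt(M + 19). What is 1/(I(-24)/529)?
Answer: 184/3 + 23*I*sqrt(5)/3 ≈ 61.333 + 17.143*I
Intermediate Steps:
I(M) = 8 - sqrt(19 + M) (I(M) = 8 - sqrt(M + 19) = 8 - sqrt(19 + M))
1/(I(-24)/529) = 1/((8 - sqrt(19 - 24))/529) = 1/((8 - sqrt(-5))*(1/529)) = 1/((8 - I*sqrt(5))*(1/529)) = 1/(8/529 - I*sqrt(5)/529)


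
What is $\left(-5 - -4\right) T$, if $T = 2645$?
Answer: $-2645$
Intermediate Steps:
$\left(-5 - -4\right) T = \left(-5 - -4\right) 2645 = \left(-5 + 4\right) 2645 = \left(-1\right) 2645 = -2645$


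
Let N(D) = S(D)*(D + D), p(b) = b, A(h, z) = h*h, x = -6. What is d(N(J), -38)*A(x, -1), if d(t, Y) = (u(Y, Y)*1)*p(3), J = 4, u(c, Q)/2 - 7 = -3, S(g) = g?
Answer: 864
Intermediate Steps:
A(h, z) = h**2
u(c, Q) = 8 (u(c, Q) = 14 + 2*(-3) = 14 - 6 = 8)
N(D) = 2*D**2 (N(D) = D*(D + D) = D*(2*D) = 2*D**2)
d(t, Y) = 24 (d(t, Y) = (8*1)*3 = 8*3 = 24)
d(N(J), -38)*A(x, -1) = 24*(-6)**2 = 24*36 = 864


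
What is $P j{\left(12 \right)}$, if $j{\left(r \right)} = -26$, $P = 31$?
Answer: $-806$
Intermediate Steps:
$P j{\left(12 \right)} = 31 \left(-26\right) = -806$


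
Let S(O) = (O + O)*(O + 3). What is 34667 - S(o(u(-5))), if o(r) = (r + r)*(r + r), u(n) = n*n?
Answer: -12480333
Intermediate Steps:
u(n) = n²
o(r) = 4*r² (o(r) = (2*r)*(2*r) = 4*r²)
S(O) = 2*O*(3 + O) (S(O) = (2*O)*(3 + O) = 2*O*(3 + O))
34667 - S(o(u(-5))) = 34667 - 2*4*((-5)²)²*(3 + 4*((-5)²)²) = 34667 - 2*4*25²*(3 + 4*25²) = 34667 - 2*4*625*(3 + 4*625) = 34667 - 2*2500*(3 + 2500) = 34667 - 2*2500*2503 = 34667 - 1*12515000 = 34667 - 12515000 = -12480333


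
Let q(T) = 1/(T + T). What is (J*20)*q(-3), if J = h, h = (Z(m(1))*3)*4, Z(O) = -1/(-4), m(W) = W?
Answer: -10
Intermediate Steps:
Z(O) = ¼ (Z(O) = -1*(-¼) = ¼)
h = 3 (h = ((¼)*3)*4 = (¾)*4 = 3)
q(T) = 1/(2*T)
J = 3
(J*20)*q(-3) = (3*20)*((½)/(-3)) = 60*((½)*(-⅓)) = 60*(-⅙) = -10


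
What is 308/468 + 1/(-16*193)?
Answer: 237659/361296 ≈ 0.65780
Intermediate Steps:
308/468 + 1/(-16*193) = 308*(1/468) - 1/16*1/193 = 77/117 - 1/3088 = 237659/361296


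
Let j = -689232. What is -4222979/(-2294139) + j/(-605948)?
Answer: 1035024922585/347532234693 ≈ 2.9782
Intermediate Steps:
-4222979/(-2294139) + j/(-605948) = -4222979/(-2294139) - 689232/(-605948) = -4222979*(-1/2294139) - 689232*(-1/605948) = 4222979/2294139 + 172308/151487 = 1035024922585/347532234693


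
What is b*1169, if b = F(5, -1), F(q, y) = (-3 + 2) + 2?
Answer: 1169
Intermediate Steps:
F(q, y) = 1 (F(q, y) = -1 + 2 = 1)
b = 1
b*1169 = 1*1169 = 1169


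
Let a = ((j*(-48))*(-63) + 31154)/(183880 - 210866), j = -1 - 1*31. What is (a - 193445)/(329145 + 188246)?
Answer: -2610120578/6981156763 ≈ -0.37388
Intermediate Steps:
j = -32 (j = -1 - 31 = -32)
a = 32807/13493 (a = (-32*(-48)*(-63) + 31154)/(183880 - 210866) = (1536*(-63) + 31154)/(-26986) = (-96768 + 31154)*(-1/26986) = -65614*(-1/26986) = 32807/13493 ≈ 2.4314)
(a - 193445)/(329145 + 188246) = (32807/13493 - 193445)/(329145 + 188246) = -2610120578/13493/517391 = -2610120578/13493*1/517391 = -2610120578/6981156763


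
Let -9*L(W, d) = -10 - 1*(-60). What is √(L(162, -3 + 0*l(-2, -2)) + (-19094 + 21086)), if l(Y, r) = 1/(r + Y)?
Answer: √17878/3 ≈ 44.570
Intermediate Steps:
l(Y, r) = 1/(Y + r)
L(W, d) = -50/9 (L(W, d) = -(-10 - 1*(-60))/9 = -(-10 + 60)/9 = -⅑*50 = -50/9)
√(L(162, -3 + 0*l(-2, -2)) + (-19094 + 21086)) = √(-50/9 + (-19094 + 21086)) = √(-50/9 + 1992) = √(17878/9) = √17878/3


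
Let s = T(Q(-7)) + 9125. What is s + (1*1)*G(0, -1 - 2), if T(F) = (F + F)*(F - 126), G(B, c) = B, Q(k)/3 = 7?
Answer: 4715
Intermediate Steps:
Q(k) = 21 (Q(k) = 3*7 = 21)
T(F) = 2*F*(-126 + F) (T(F) = (2*F)*(-126 + F) = 2*F*(-126 + F))
s = 4715 (s = 2*21*(-126 + 21) + 9125 = 2*21*(-105) + 9125 = -4410 + 9125 = 4715)
s + (1*1)*G(0, -1 - 2) = 4715 + (1*1)*0 = 4715 + 1*0 = 4715 + 0 = 4715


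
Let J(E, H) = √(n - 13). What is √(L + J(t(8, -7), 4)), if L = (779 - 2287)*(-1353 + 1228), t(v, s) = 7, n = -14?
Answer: √(188500 + 3*I*√3) ≈ 434.17 + 0.006*I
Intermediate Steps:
J(E, H) = 3*I*√3 (J(E, H) = √(-14 - 13) = √(-27) = 3*I*√3)
L = 188500 (L = -1508*(-125) = 188500)
√(L + J(t(8, -7), 4)) = √(188500 + 3*I*√3)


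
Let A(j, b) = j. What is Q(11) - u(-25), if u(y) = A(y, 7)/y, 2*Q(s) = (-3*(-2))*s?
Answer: 32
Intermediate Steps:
Q(s) = 3*s (Q(s) = ((-3*(-2))*s)/2 = (6*s)/2 = 3*s)
u(y) = 1 (u(y) = y/y = 1)
Q(11) - u(-25) = 3*11 - 1*1 = 33 - 1 = 32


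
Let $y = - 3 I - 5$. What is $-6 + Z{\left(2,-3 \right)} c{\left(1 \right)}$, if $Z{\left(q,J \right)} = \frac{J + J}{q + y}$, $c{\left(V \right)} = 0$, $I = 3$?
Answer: $-6$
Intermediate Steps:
$y = -14$ ($y = \left(-3\right) 3 - 5 = -9 - 5 = -14$)
$Z{\left(q,J \right)} = \frac{2 J}{-14 + q}$ ($Z{\left(q,J \right)} = \frac{J + J}{q - 14} = \frac{2 J}{-14 + q}$)
$-6 + Z{\left(2,-3 \right)} c{\left(1 \right)} = -6 + 2 \left(-3\right) \frac{1}{-14 + 2} \cdot 0 = -6 + 2 \left(-3\right) \frac{1}{-12} \cdot 0 = -6 + 2 \left(-3\right) \left(- \frac{1}{12}\right) 0 = -6 + \frac{1}{2} \cdot 0 = -6 + 0 = -6$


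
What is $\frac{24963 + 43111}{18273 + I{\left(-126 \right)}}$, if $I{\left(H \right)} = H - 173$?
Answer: $\frac{34037}{8987} \approx 3.7874$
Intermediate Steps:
$I{\left(H \right)} = -173 + H$
$\frac{24963 + 43111}{18273 + I{\left(-126 \right)}} = \frac{24963 + 43111}{18273 - 299} = \frac{68074}{18273 - 299} = \frac{68074}{17974} = 68074 \cdot \frac{1}{17974} = \frac{34037}{8987}$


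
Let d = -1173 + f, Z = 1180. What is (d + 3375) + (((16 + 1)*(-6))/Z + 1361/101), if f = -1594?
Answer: 37028559/59590 ≈ 621.39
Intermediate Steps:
d = -2767 (d = -1173 - 1594 = -2767)
(d + 3375) + (((16 + 1)*(-6))/Z + 1361/101) = (-2767 + 3375) + (((16 + 1)*(-6))/1180 + 1361/101) = 608 + ((17*(-6))*(1/1180) + 1361*(1/101)) = 608 + (-102*1/1180 + 1361/101) = 608 + (-51/590 + 1361/101) = 608 + 797839/59590 = 37028559/59590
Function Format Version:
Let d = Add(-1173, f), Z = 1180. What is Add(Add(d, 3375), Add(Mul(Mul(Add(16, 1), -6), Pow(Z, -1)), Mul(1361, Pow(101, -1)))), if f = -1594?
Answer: Rational(37028559, 59590) ≈ 621.39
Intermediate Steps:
d = -2767 (d = Add(-1173, -1594) = -2767)
Add(Add(d, 3375), Add(Mul(Mul(Add(16, 1), -6), Pow(Z, -1)), Mul(1361, Pow(101, -1)))) = Add(Add(-2767, 3375), Add(Mul(Mul(Add(16, 1), -6), Pow(1180, -1)), Mul(1361, Pow(101, -1)))) = Add(608, Add(Mul(Mul(17, -6), Rational(1, 1180)), Mul(1361, Rational(1, 101)))) = Add(608, Add(Mul(-102, Rational(1, 1180)), Rational(1361, 101))) = Add(608, Add(Rational(-51, 590), Rational(1361, 101))) = Add(608, Rational(797839, 59590)) = Rational(37028559, 59590)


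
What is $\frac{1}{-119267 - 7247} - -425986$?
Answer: $\frac{53893192803}{126514} \approx 4.2599 \cdot 10^{5}$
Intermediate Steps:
$\frac{1}{-119267 - 7247} - -425986 = \frac{1}{-126514} + 425986 = - \frac{1}{126514} + 425986 = \frac{53893192803}{126514}$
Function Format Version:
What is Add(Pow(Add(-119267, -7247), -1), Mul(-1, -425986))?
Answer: Rational(53893192803, 126514) ≈ 4.2599e+5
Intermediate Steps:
Add(Pow(Add(-119267, -7247), -1), Mul(-1, -425986)) = Add(Pow(-126514, -1), 425986) = Add(Rational(-1, 126514), 425986) = Rational(53893192803, 126514)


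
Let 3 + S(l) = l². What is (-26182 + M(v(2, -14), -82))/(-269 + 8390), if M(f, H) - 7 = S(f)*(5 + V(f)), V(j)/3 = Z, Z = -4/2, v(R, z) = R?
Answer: -26176/8121 ≈ -3.2232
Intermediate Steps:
S(l) = -3 + l²
Z = -2 (Z = -4*½ = -2)
V(j) = -6 (V(j) = 3*(-2) = -6)
M(f, H) = 10 - f² (M(f, H) = 7 + (-3 + f²)*(5 - 6) = 7 + (-3 + f²)*(-1) = 7 + (3 - f²) = 10 - f²)
(-26182 + M(v(2, -14), -82))/(-269 + 8390) = (-26182 + (10 - 1*2²))/(-269 + 8390) = (-26182 + (10 - 1*4))/8121 = (-26182 + (10 - 4))*(1/8121) = (-26182 + 6)*(1/8121) = -26176*1/8121 = -26176/8121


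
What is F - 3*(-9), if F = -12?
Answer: 15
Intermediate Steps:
F - 3*(-9) = -12 - 3*(-9) = -12 + 27 = 15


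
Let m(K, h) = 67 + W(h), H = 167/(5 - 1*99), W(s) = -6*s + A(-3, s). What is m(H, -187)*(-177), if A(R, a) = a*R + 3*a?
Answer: -210453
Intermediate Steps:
A(R, a) = 3*a + R*a (A(R, a) = R*a + 3*a = 3*a + R*a)
W(s) = -6*s (W(s) = -6*s + s*(3 - 3) = -6*s + s*0 = -6*s + 0 = -6*s)
H = -167/94 (H = 167/(5 - 99) = 167/(-94) = 167*(-1/94) = -167/94 ≈ -1.7766)
m(K, h) = 67 - 6*h
m(H, -187)*(-177) = (67 - 6*(-187))*(-177) = (67 + 1122)*(-177) = 1189*(-177) = -210453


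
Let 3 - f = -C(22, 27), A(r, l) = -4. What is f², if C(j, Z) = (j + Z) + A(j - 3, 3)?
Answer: 2304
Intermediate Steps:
C(j, Z) = -4 + Z + j (C(j, Z) = (j + Z) - 4 = (Z + j) - 4 = -4 + Z + j)
f = 48 (f = 3 - (-1)*(-4 + 27 + 22) = 3 - (-1)*45 = 3 - 1*(-45) = 3 + 45 = 48)
f² = 48² = 2304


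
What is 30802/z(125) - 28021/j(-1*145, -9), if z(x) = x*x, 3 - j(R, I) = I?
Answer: -437458501/187500 ≈ -2333.1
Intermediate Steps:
j(R, I) = 3 - I
z(x) = x²
30802/z(125) - 28021/j(-1*145, -9) = 30802/(125²) - 28021/(3 - 1*(-9)) = 30802/15625 - 28021/(3 + 9) = 30802*(1/15625) - 28021/12 = 30802/15625 - 28021*1/12 = 30802/15625 - 28021/12 = -437458501/187500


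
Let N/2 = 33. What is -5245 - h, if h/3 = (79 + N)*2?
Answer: -6115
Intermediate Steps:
N = 66 (N = 2*33 = 66)
h = 870 (h = 3*((79 + 66)*2) = 3*(145*2) = 3*290 = 870)
-5245 - h = -5245 - 1*870 = -5245 - 870 = -6115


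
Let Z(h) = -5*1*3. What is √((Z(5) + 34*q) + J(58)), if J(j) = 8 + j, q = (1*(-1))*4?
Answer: I*√85 ≈ 9.2195*I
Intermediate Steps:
Z(h) = -15 (Z(h) = -5*3 = -15)
q = -4 (q = -1*4 = -4)
√((Z(5) + 34*q) + J(58)) = √((-15 + 34*(-4)) + (8 + 58)) = √((-15 - 136) + 66) = √(-151 + 66) = √(-85) = I*√85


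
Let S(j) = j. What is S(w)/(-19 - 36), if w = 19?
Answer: -19/55 ≈ -0.34545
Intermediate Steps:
S(w)/(-19 - 36) = 19/(-19 - 36) = 19/(-55) = -1/55*19 = -19/55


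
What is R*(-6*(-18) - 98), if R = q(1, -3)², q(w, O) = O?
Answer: 90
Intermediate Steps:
R = 9 (R = (-3)² = 9)
R*(-6*(-18) - 98) = 9*(-6*(-18) - 98) = 9*(108 - 98) = 9*10 = 90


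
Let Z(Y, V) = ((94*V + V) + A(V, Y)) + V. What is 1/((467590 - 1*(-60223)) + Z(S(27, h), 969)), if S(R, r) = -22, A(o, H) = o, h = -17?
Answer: 1/621806 ≈ 1.6082e-6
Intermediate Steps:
Z(Y, V) = 97*V (Z(Y, V) = ((94*V + V) + V) + V = (95*V + V) + V = 96*V + V = 97*V)
1/((467590 - 1*(-60223)) + Z(S(27, h), 969)) = 1/((467590 - 1*(-60223)) + 97*969) = 1/((467590 + 60223) + 93993) = 1/(527813 + 93993) = 1/621806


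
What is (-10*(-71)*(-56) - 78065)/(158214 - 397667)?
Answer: 117825/239453 ≈ 0.49206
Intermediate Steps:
(-10*(-71)*(-56) - 78065)/(158214 - 397667) = (710*(-56) - 78065)/(-239453) = (-39760 - 78065)*(-1/239453) = -117825*(-1/239453) = 117825/239453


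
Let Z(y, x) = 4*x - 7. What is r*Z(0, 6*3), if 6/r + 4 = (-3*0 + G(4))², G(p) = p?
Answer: 65/2 ≈ 32.500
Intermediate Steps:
Z(y, x) = -7 + 4*x
r = ½ (r = 6/(-4 + (-3*0 + 4)²) = 6/(-4 + (0 + 4)²) = 6/(-4 + 4²) = 6/(-4 + 16) = 6/12 = 6*(1/12) = ½ ≈ 0.50000)
r*Z(0, 6*3) = (-7 + 4*(6*3))/2 = (-7 + 4*18)/2 = (-7 + 72)/2 = (½)*65 = 65/2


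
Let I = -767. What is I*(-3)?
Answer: 2301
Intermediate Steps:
I*(-3) = -767*(-3) = 2301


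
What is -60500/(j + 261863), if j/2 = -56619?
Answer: -484/1189 ≈ -0.40706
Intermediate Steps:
j = -113238 (j = 2*(-56619) = -113238)
-60500/(j + 261863) = -60500/(-113238 + 261863) = -60500/148625 = -60500*1/148625 = -484/1189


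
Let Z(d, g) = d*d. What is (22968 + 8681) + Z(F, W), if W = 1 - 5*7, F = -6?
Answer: 31685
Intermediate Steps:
W = -34 (W = 1 - 35 = -34)
Z(d, g) = d**2
(22968 + 8681) + Z(F, W) = (22968 + 8681) + (-6)**2 = 31649 + 36 = 31685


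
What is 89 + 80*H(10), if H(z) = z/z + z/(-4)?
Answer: -31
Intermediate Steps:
H(z) = 1 - z/4 (H(z) = 1 + z*(-¼) = 1 - z/4)
89 + 80*H(10) = 89 + 80*(1 - ¼*10) = 89 + 80*(1 - 5/2) = 89 + 80*(-3/2) = 89 - 120 = -31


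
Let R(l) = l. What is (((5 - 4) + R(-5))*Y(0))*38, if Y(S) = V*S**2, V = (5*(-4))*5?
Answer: 0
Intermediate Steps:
V = -100 (V = -20*5 = -100)
Y(S) = -100*S**2
(((5 - 4) + R(-5))*Y(0))*38 = (((5 - 4) - 5)*(-100*0**2))*38 = ((1 - 5)*(-100*0))*38 = -4*0*38 = 0*38 = 0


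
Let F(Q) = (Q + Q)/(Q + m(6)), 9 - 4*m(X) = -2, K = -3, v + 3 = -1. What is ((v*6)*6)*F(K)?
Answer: -3456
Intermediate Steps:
v = -4 (v = -3 - 1 = -4)
m(X) = 11/4 (m(X) = 9/4 - 1/4*(-2) = 9/4 + 1/2 = 11/4)
F(Q) = 2*Q/(11/4 + Q) (F(Q) = (Q + Q)/(Q + 11/4) = (2*Q)/(11/4 + Q) = 2*Q/(11/4 + Q))
((v*6)*6)*F(K) = (-4*6*6)*(8*(-3)/(11 + 4*(-3))) = (-24*6)*(8*(-3)/(11 - 12)) = -1152*(-3)/(-1) = -1152*(-3)*(-1) = -144*24 = -3456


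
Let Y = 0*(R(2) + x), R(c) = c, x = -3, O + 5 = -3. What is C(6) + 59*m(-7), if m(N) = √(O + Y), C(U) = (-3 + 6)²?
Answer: 9 + 118*I*√2 ≈ 9.0 + 166.88*I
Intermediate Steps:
O = -8 (O = -5 - 3 = -8)
C(U) = 9 (C(U) = 3² = 9)
Y = 0 (Y = 0*(2 - 3) = 0*(-1) = 0)
m(N) = 2*I*√2 (m(N) = √(-8 + 0) = √(-8) = 2*I*√2)
C(6) + 59*m(-7) = 9 + 59*(2*I*√2) = 9 + 118*I*√2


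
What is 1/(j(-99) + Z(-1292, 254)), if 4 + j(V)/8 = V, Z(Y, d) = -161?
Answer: -1/985 ≈ -0.0010152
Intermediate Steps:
j(V) = -32 + 8*V
1/(j(-99) + Z(-1292, 254)) = 1/((-32 + 8*(-99)) - 161) = 1/((-32 - 792) - 161) = 1/(-824 - 161) = 1/(-985) = -1/985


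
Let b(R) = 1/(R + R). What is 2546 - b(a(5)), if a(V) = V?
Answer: 25459/10 ≈ 2545.9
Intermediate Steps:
b(R) = 1/(2*R)
2546 - b(a(5)) = 2546 - 1/(2*5) = 2546 - 1*⅒ = 2546 - ⅒ = 25459/10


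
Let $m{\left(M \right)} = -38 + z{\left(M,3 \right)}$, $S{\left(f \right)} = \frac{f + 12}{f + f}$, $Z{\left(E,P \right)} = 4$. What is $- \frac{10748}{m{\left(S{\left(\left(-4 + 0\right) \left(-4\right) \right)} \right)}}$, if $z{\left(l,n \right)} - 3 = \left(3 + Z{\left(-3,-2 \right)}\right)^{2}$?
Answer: $- \frac{5374}{7} \approx -767.71$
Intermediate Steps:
$z{\left(l,n \right)} = 52$ ($z{\left(l,n \right)} = 3 + \left(3 + 4\right)^{2} = 3 + 7^{2} = 3 + 49 = 52$)
$S{\left(f \right)} = \frac{12 + f}{2 f}$
$m{\left(M \right)} = 14$ ($m{\left(M \right)} = -38 + 52 = 14$)
$- \frac{10748}{m{\left(S{\left(\left(-4 + 0\right) \left(-4\right) \right)} \right)}} = - \frac{10748}{14} = \left(-10748\right) \frac{1}{14} = - \frac{5374}{7}$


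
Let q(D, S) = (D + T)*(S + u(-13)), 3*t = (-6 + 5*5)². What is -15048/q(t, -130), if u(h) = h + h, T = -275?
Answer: -1881/3016 ≈ -0.62367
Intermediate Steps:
t = 361/3 (t = (-6 + 5*5)²/3 = (-6 + 25)²/3 = (⅓)*19² = (⅓)*361 = 361/3 ≈ 120.33)
u(h) = 2*h
q(D, S) = (-275 + D)*(-26 + S) (q(D, S) = (D - 275)*(S + 2*(-13)) = (-275 + D)*(S - 26) = (-275 + D)*(-26 + S))
-15048/q(t, -130) = -15048/(7150 - 275*(-130) - 26*361/3 + (361/3)*(-130)) = -15048/(7150 + 35750 - 9386/3 - 46930/3) = -15048/24128 = -15048*1/24128 = -1881/3016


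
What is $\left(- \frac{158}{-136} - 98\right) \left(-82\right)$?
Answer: $\frac{269985}{34} \approx 7940.7$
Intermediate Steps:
$\left(- \frac{158}{-136} - 98\right) \left(-82\right) = \left(\left(-158\right) \left(- \frac{1}{136}\right) - 98\right) \left(-82\right) = \left(\frac{79}{68} - 98\right) \left(-82\right) = \left(- \frac{6585}{68}\right) \left(-82\right) = \frac{269985}{34}$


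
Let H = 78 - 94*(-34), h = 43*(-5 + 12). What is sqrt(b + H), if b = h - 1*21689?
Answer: I*sqrt(18114) ≈ 134.59*I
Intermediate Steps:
h = 301 (h = 43*7 = 301)
b = -21388 (b = 301 - 1*21689 = 301 - 21689 = -21388)
H = 3274 (H = 78 + 3196 = 3274)
sqrt(b + H) = sqrt(-21388 + 3274) = sqrt(-18114) = I*sqrt(18114)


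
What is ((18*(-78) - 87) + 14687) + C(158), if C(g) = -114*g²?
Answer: -2832700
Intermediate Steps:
((18*(-78) - 87) + 14687) + C(158) = ((18*(-78) - 87) + 14687) - 114*158² = ((-1404 - 87) + 14687) - 114*24964 = (-1491 + 14687) - 2845896 = 13196 - 2845896 = -2832700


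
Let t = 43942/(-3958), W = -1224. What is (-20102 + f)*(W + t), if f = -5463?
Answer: 62487685855/1979 ≈ 3.1575e+7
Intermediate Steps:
t = -21971/1979 (t = 43942*(-1/3958) = -21971/1979 ≈ -11.102)
(-20102 + f)*(W + t) = (-20102 - 5463)*(-1224 - 21971/1979) = -25565*(-2444267/1979) = 62487685855/1979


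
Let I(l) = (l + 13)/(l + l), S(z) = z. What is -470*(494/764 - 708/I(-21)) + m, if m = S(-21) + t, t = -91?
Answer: 333595653/191 ≈ 1.7466e+6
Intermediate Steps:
I(l) = (13 + l)/(2*l) (I(l) = (13 + l)/((2*l)) = (13 + l)*(1/(2*l)) = (13 + l)/(2*l))
m = -112 (m = -21 - 91 = -112)
-470*(494/764 - 708/I(-21)) + m = -470*(494/764 - 708*(-42/(13 - 21))) - 112 = -470*(494*(1/764) - 708/((1/2)*(-1/21)*(-8))) - 112 = -470*(247/382 - 708/4/21) - 112 = -470*(247/382 - 708*21/4) - 112 = -470*(247/382 - 3717) - 112 = -470*(-1419647/382) - 112 = 333617045/191 - 112 = 333595653/191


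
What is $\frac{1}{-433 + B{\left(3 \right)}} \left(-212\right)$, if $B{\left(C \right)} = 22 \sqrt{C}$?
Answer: $\frac{91796}{186037} + \frac{4664 \sqrt{3}}{186037} \approx 0.53685$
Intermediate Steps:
$\frac{1}{-433 + B{\left(3 \right)}} \left(-212\right) = \frac{1}{-433 + 22 \sqrt{3}} \left(-212\right) = - \frac{212}{-433 + 22 \sqrt{3}}$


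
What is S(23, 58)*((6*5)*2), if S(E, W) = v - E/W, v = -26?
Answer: -45930/29 ≈ -1583.8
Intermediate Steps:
S(E, W) = -26 - E/W
S(23, 58)*((6*5)*2) = (-26 - 1*23/58)*((6*5)*2) = (-26 - 1*23*1/58)*(30*2) = (-26 - 23/58)*60 = -1531/58*60 = -45930/29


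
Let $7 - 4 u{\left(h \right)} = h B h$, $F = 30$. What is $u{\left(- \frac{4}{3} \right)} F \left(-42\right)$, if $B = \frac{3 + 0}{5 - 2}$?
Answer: $-1645$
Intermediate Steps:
$B = 1$ ($B = \frac{3}{3} = 3 \cdot \frac{1}{3} = 1$)
$u{\left(h \right)} = \frac{7}{4} - \frac{h^{2}}{4}$ ($u{\left(h \right)} = \frac{7}{4} - \frac{h 1 h}{4} = \frac{7}{4} - \frac{h h}{4} = \frac{7}{4} - \frac{h^{2}}{4}$)
$u{\left(- \frac{4}{3} \right)} F \left(-42\right) = \left(\frac{7}{4} - \frac{\left(- \frac{4}{3}\right)^{2}}{4}\right) 30 \left(-42\right) = \left(\frac{7}{4} - \frac{4}{9}\right) 30 \left(-42\right) = \frac{47}{36} \cdot 30 \left(-42\right) = \frac{235}{6} \left(-42\right) = -1645$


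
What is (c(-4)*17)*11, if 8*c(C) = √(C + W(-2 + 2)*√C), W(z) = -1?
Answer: 187*√(-4 - 2*I)/8 ≈ 11.357 - 48.11*I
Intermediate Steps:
c(C) = √(C - √C)/8
(c(-4)*17)*11 = ((√(-4 - √(-4))/8)*17)*11 = ((√(-4 - 2*I)/8)*17)*11 = (17*√(-4 - 2*I)/8)*11 = 187*√(-4 - 2*I)/8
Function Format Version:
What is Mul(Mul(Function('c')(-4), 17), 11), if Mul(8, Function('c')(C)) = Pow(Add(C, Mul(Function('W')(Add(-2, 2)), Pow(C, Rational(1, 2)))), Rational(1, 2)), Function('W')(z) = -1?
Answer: Mul(Rational(187, 8), Pow(Add(-4, Mul(-2, I)), Rational(1, 2))) ≈ Add(11.357, Mul(-48.110, I))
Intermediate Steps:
Function('c')(C) = Mul(Rational(1, 8), Pow(Add(C, Mul(-1, Pow(C, Rational(1, 2)))), Rational(1, 2)))
Mul(Mul(Function('c')(-4), 17), 11) = Mul(Mul(Mul(Rational(1, 8), Pow(Add(-4, Mul(-1, Pow(-4, Rational(1, 2)))), Rational(1, 2))), 17), 11) = Mul(Mul(Mul(Rational(1, 8), Pow(Add(-4, Mul(-1, Mul(2, I))), Rational(1, 2))), 17), 11) = Mul(Mul(Mul(Rational(1, 8), Pow(Add(-4, Mul(-2, I)), Rational(1, 2))), 17), 11) = Mul(Mul(Rational(17, 8), Pow(Add(-4, Mul(-2, I)), Rational(1, 2))), 11) = Mul(Rational(187, 8), Pow(Add(-4, Mul(-2, I)), Rational(1, 2)))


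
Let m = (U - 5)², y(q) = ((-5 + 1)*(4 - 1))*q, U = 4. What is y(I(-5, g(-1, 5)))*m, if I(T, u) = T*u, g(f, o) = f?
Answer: -60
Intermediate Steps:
y(q) = -12*q (y(q) = (-4*3)*q = -12*q)
m = 1 (m = (4 - 5)² = (-1)² = 1)
y(I(-5, g(-1, 5)))*m = -(-60)*(-1)*1 = -12*5*1 = -60*1 = -60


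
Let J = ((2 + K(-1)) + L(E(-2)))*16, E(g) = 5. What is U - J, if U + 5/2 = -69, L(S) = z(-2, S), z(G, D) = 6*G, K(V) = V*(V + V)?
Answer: 113/2 ≈ 56.500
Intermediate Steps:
K(V) = 2*V² (K(V) = V*(2*V) = 2*V²)
L(S) = -12 (L(S) = 6*(-2) = -12)
U = -143/2 (U = -5/2 - 69 = -143/2 ≈ -71.500)
J = -128 (J = ((2 + 2*(-1)²) - 12)*16 = ((2 + 2*1) - 12)*16 = ((2 + 2) - 12)*16 = (4 - 12)*16 = -8*16 = -128)
U - J = -143/2 - 1*(-128) = -143/2 + 128 = 113/2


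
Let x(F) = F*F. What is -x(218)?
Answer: -47524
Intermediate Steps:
x(F) = F²
-x(218) = -1*218² = -1*47524 = -47524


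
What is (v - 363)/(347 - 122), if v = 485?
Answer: 122/225 ≈ 0.54222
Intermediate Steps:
(v - 363)/(347 - 122) = (485 - 363)/(347 - 122) = 122/225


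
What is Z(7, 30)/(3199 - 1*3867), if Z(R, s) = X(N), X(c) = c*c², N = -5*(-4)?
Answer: -2000/167 ≈ -11.976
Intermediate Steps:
N = 20
X(c) = c³
Z(R, s) = 8000 (Z(R, s) = 20³ = 8000)
Z(7, 30)/(3199 - 1*3867) = 8000/(3199 - 1*3867) = 8000/(3199 - 3867) = 8000/(-668) = 8000*(-1/668) = -2000/167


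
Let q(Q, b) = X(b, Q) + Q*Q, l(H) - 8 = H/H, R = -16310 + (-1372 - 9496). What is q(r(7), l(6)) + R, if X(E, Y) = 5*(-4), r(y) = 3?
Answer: -27189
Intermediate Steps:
X(E, Y) = -20
R = -27178 (R = -16310 - 10868 = -27178)
l(H) = 9 (l(H) = 8 + H/H = 8 + 1 = 9)
q(Q, b) = -20 + Q**2 (q(Q, b) = -20 + Q*Q = -20 + Q**2)
q(r(7), l(6)) + R = (-20 + 3**2) - 27178 = (-20 + 9) - 27178 = -11 - 27178 = -27189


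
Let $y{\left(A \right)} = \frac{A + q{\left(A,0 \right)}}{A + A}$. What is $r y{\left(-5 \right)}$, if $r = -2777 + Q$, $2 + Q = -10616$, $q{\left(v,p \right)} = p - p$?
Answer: $- \frac{13395}{2} \approx -6697.5$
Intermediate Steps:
$q{\left(v,p \right)} = 0$
$Q = -10618$ ($Q = -2 - 10616 = -10618$)
$r = -13395$ ($r = -2777 - 10618 = -13395$)
$y{\left(A \right)} = \frac{1}{2}$ ($y{\left(A \right)} = \frac{A + 0}{A + A} = \frac{A}{2 A} = A \frac{1}{2 A} = \frac{1}{2}$)
$r y{\left(-5 \right)} = \left(-13395\right) \frac{1}{2} = - \frac{13395}{2}$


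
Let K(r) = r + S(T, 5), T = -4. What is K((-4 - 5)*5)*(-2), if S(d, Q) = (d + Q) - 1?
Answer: 90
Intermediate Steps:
S(d, Q) = -1 + Q + d (S(d, Q) = (Q + d) - 1 = -1 + Q + d)
K(r) = r (K(r) = r + (-1 + 5 - 4) = r + 0 = r)
K((-4 - 5)*5)*(-2) = ((-4 - 5)*5)*(-2) = -9*5*(-2) = -45*(-2) = 90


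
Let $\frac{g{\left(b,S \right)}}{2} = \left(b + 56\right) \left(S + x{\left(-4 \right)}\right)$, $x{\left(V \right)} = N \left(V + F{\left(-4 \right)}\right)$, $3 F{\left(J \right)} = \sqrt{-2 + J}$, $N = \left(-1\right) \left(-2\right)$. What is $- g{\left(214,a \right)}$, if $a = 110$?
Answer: $-55080 - 360 i \sqrt{6} \approx -55080.0 - 881.82 i$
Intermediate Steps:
$N = 2$
$F{\left(J \right)} = \frac{\sqrt{-2 + J}}{3}$
$x{\left(V \right)} = 2 V + \frac{2 i \sqrt{6}}{3}$ ($x{\left(V \right)} = 2 \left(V + \frac{\sqrt{-2 - 4}}{3}\right) = 2 \left(V + \frac{\sqrt{-6}}{3}\right) = 2 \left(V + \frac{i \sqrt{6}}{3}\right) = 2 V + \frac{2 i \sqrt{6}}{3}$)
$g{\left(b,S \right)} = 2 \left(56 + b\right) \left(-8 + S + \frac{2 i \sqrt{6}}{3}\right)$ ($g{\left(b,S \right)} = 2 \left(b + 56\right) \left(S + \left(2 \left(-4\right) + \frac{2 i \sqrt{6}}{3}\right)\right) = 2 \left(56 + b\right) \left(S - \left(8 - \frac{2 i \sqrt{6}}{3}\right)\right) = 2 \left(56 + b\right) \left(-8 + S + \frac{2 i \sqrt{6}}{3}\right)$)
$- g{\left(214,a \right)} = - (-896 + 112 \cdot 110 + 2 \cdot 110 \cdot 214 - \frac{856 \left(12 - i \sqrt{6}\right)}{3} + \frac{224 i \sqrt{6}}{3}) = - (-896 + 12320 + 47080 - \left(3424 - \frac{856 i \sqrt{6}}{3}\right) + \frac{224 i \sqrt{6}}{3}) = - (55080 + 360 i \sqrt{6}) = -55080 - 360 i \sqrt{6}$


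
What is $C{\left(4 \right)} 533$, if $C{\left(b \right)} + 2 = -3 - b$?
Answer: $-4797$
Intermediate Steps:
$C{\left(b \right)} = -5 - b$ ($C{\left(b \right)} = -2 - \left(3 + b\right) = -5 - b$)
$C{\left(4 \right)} 533 = \left(-5 - 4\right) 533 = \left(-9\right) 533 = -4797$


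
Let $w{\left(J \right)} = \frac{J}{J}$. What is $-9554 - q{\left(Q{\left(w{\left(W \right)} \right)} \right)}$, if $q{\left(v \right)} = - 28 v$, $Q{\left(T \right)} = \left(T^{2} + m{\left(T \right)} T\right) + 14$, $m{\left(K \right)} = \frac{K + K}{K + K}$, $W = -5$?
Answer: $-9106$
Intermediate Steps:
$m{\left(K \right)} = 1$ ($m{\left(K \right)} = \frac{2 K}{2 K} = 2 K \frac{1}{2 K} = 1$)
$w{\left(J \right)} = 1$
$Q{\left(T \right)} = 14 + T + T^{2}$ ($Q{\left(T \right)} = \left(T^{2} + 1 T\right) + 14 = \left(T^{2} + T\right) + 14 = \left(T + T^{2}\right) + 14 = 14 + T + T^{2}$)
$-9554 - q{\left(Q{\left(w{\left(W \right)} \right)} \right)} = -9554 - - 28 \left(14 + 1 + 1^{2}\right) = -9554 - - 28 \left(14 + 1 + 1\right) = -9554 - \left(-28\right) 16 = -9554 - -448 = -9554 + 448 = -9106$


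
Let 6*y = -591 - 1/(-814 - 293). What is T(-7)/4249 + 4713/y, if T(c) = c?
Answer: -9501014029/198560626 ≈ -47.849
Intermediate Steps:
y = -327118/3321 (y = (-591 - 1/(-814 - 293))/6 = (-591 - 1/(-1107))/6 = (-591 - 1*(-1/1107))/6 = (-591 + 1/1107)/6 = (1/6)*(-654236/1107) = -327118/3321 ≈ -98.500)
T(-7)/4249 + 4713/y = -7/4249 + 4713/(-327118/3321) = -7*1/4249 + 4713*(-3321/327118) = -1/607 - 15651873/327118 = -9501014029/198560626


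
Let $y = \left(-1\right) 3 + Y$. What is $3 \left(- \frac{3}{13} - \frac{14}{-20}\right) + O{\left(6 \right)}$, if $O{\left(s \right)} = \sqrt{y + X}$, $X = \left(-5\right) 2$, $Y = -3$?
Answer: $\frac{183}{130} + 4 i \approx 1.4077 + 4.0 i$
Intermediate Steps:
$y = -6$ ($y = \left(-1\right) 3 - 3 = -3 - 3 = -6$)
$X = -10$
$O{\left(s \right)} = 4 i$ ($O{\left(s \right)} = \sqrt{-6 - 10} = \sqrt{-16} = 4 i$)
$3 \left(- \frac{3}{13} - \frac{14}{-20}\right) + O{\left(6 \right)} = 3 \left(- \frac{3}{13} - \frac{14}{-20}\right) + 4 i = 3 \left(\left(-3\right) \frac{1}{13} - - \frac{7}{10}\right) + 4 i = 3 \left(- \frac{3}{13} + \frac{7}{10}\right) + 4 i = 3 \cdot \frac{61}{130} + 4 i = \frac{183}{130} + 4 i$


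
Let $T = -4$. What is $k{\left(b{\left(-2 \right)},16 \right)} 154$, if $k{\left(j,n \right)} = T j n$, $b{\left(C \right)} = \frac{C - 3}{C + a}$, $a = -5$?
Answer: $-7040$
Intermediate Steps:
$b{\left(C \right)} = \frac{-3 + C}{-5 + C}$ ($b{\left(C \right)} = \frac{C - 3}{C - 5} = \frac{-3 + C}{-5 + C}$)
$k{\left(j,n \right)} = - 4 j n$
$k{\left(b{\left(-2 \right)},16 \right)} 154 = \left(-4\right) \frac{-3 - 2}{-5 - 2} \cdot 16 \cdot 154 = \left(-4\right) \frac{1}{-7} \left(-5\right) 16 \cdot 154 = \left(-4\right) \left(\left(- \frac{1}{7}\right) \left(-5\right)\right) 16 \cdot 154 = \left(-4\right) \frac{5}{7} \cdot 16 \cdot 154 = \left(- \frac{320}{7}\right) 154 = -7040$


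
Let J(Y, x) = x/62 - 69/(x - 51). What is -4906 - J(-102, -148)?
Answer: -30252527/6169 ≈ -4904.0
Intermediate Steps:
J(Y, x) = -69/(-51 + x) + x/62 (J(Y, x) = x*(1/62) - 69/(-51 + x) = x/62 - 69/(-51 + x) = -69/(-51 + x) + x/62)
-4906 - J(-102, -148) = -4906 - (-4278 + (-148)**2 - 51*(-148))/(62*(-51 - 148)) = -4906 - (-4278 + 21904 + 7548)/(62*(-199)) = -4906 - (-1)*25174/(62*199) = -4906 - 1*(-12587/6169) = -4906 + 12587/6169 = -30252527/6169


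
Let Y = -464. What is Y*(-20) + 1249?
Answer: 10529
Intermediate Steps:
Y*(-20) + 1249 = -464*(-20) + 1249 = 9280 + 1249 = 10529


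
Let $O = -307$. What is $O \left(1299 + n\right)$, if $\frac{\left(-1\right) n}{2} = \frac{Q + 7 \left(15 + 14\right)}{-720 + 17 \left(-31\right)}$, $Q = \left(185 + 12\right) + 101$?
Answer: $- \frac{497602485}{1247} \approx -3.9904 \cdot 10^{5}$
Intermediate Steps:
$Q = 298$ ($Q = 197 + 101 = 298$)
$n = \frac{1002}{1247}$ ($n = - 2 \frac{298 + 7 \left(15 + 14\right)}{-720 + 17 \left(-31\right)} = - 2 \frac{298 + 7 \cdot 29}{-720 - 527} = - 2 \frac{298 + 203}{-1247} = - 2 \cdot 501 \left(- \frac{1}{1247}\right) = \left(-2\right) \left(- \frac{501}{1247}\right) = \frac{1002}{1247} \approx 0.80353$)
$O \left(1299 + n\right) = - 307 \left(1299 + \frac{1002}{1247}\right) = \left(-307\right) \frac{1620855}{1247} = - \frac{497602485}{1247}$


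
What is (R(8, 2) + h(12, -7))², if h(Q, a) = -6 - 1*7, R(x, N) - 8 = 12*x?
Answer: 8281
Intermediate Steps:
R(x, N) = 8 + 12*x
h(Q, a) = -13 (h(Q, a) = -6 - 7 = -13)
(R(8, 2) + h(12, -7))² = ((8 + 12*8) - 13)² = ((8 + 96) - 13)² = (104 - 13)² = 91² = 8281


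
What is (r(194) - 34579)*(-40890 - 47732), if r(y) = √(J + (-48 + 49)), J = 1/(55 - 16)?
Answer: 3064460138 - 177244*√390/39 ≈ 3.0644e+9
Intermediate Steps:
J = 1/39 ≈ 0.025641
r(y) = 2*√390/39 (r(y) = √(1/39 + (-48 + 49)) = √(1/39 + 1) = √(40/39) = 2*√390/39)
(r(194) - 34579)*(-40890 - 47732) = (2*√390/39 - 34579)*(-40890 - 47732) = (-34579 + 2*√390/39)*(-88622) = 3064460138 - 177244*√390/39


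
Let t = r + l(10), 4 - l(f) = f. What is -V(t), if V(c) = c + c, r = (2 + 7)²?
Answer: -150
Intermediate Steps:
l(f) = 4 - f
r = 81 (r = 9² = 81)
t = 75 (t = 81 + (4 - 1*10) = 81 + (4 - 10) = 81 - 6 = 75)
V(c) = 2*c
-V(t) = -2*75 = -1*150 = -150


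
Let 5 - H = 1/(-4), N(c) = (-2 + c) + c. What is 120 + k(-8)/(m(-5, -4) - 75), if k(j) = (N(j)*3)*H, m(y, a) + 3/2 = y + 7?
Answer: 18447/149 ≈ 123.81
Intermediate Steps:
m(y, a) = 11/2 + y (m(y, a) = -3/2 + (y + 7) = -3/2 + (7 + y) = 11/2 + y)
N(c) = -2 + 2*c
H = 21/4 (H = 5 - 1/(-4) = 5 - (-1)/4 = 5 - 1*(-1/4) = 5 + 1/4 = 21/4 ≈ 5.2500)
k(j) = -63/2 + 63*j/2 (k(j) = ((-2 + 2*j)*3)*(21/4) = (-6 + 6*j)*(21/4) = -63/2 + 63*j/2)
120 + k(-8)/(m(-5, -4) - 75) = 120 + (-63/2 + (63/2)*(-8))/((11/2 - 5) - 75) = 120 + (-63/2 - 252)/(1/2 - 75) = 120 - 567/(2*(-149/2)) = 120 - 567/2*(-2/149) = 120 + 567/149 = 18447/149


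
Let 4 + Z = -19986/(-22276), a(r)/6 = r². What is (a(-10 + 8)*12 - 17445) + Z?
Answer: -191129225/11138 ≈ -17160.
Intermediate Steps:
a(r) = 6*r²
Z = -34559/11138 (Z = -4 - 19986/(-22276) = -4 - 19986*(-1/22276) = -4 + 9993/11138 = -34559/11138 ≈ -3.1028)
(a(-10 + 8)*12 - 17445) + Z = ((6*(-10 + 8)²)*12 - 17445) - 34559/11138 = ((6*(-2)²)*12 - 17445) - 34559/11138 = ((6*4)*12 - 17445) - 34559/11138 = (24*12 - 17445) - 34559/11138 = (288 - 17445) - 34559/11138 = -17157 - 34559/11138 = -191129225/11138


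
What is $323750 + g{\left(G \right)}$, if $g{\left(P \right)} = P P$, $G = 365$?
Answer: $456975$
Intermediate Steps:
$g{\left(P \right)} = P^{2}$
$323750 + g{\left(G \right)} = 323750 + 365^{2} = 323750 + 133225 = 456975$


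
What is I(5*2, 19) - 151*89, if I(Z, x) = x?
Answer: -13420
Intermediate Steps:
I(5*2, 19) - 151*89 = 19 - 151*89 = 19 - 13439 = -13420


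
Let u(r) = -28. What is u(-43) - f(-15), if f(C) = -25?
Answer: -3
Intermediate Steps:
u(-43) - f(-15) = -28 - 1*(-25) = -28 + 25 = -3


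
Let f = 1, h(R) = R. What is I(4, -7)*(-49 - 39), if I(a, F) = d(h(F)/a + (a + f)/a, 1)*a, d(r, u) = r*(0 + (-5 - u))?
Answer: -1056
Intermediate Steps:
d(r, u) = r*(-5 - u)
I(a, F) = a*(-6*F/a - 6*(1 + a)/a) (I(a, F) = (-(F/a + (a + 1)/a)*(5 + 1))*a = (-1*(F/a + (1 + a)/a)*6)*a = (-6*F/a - 6*(1 + a)/a)*a = a*(-6*F/a - 6*(1 + a)/a))
I(4, -7)*(-49 - 39) = (-6 - 6*(-7) - 6*4)*(-49 - 39) = (-6 + 42 - 24)*(-88) = 12*(-88) = -1056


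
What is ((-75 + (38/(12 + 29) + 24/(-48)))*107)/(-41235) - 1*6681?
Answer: -4517922113/676254 ≈ -6680.8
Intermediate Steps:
((-75 + (38/(12 + 29) + 24/(-48)))*107)/(-41235) - 1*6681 = ((-75 + (38/41 + 24*(-1/48)))*107)*(-1/41235) - 6681 = ((-75 + (38*(1/41) - ½))*107)*(-1/41235) - 6681 = ((-75 + (38/41 - ½))*107)*(-1/41235) - 6681 = ((-75 + 35/82)*107)*(-1/41235) - 6681 = -6115/82*107*(-1/41235) - 6681 = -654305/82*(-1/41235) - 6681 = 130861/676254 - 6681 = -4517922113/676254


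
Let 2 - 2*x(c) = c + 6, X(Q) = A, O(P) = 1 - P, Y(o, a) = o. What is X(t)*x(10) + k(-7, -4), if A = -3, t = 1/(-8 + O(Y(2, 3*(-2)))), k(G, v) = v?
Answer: 17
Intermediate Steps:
t = -1/9 (t = 1/(-8 + (1 - 1*2)) = 1/(-8 + (1 - 2)) = 1/(-8 - 1) = 1/(-9) = -1/9 ≈ -0.11111)
X(Q) = -3
x(c) = -2 - c/2 (x(c) = 1 - (c + 6)/2 = 1 - (6 + c)/2 = 1 + (-3 - c/2) = -2 - c/2)
X(t)*x(10) + k(-7, -4) = -3*(-2 - 1/2*10) - 4 = -3*(-2 - 5) - 4 = -3*(-7) - 4 = 21 - 4 = 17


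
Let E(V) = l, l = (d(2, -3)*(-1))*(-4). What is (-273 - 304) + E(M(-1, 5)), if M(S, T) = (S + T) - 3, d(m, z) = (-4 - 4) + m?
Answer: -601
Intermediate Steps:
d(m, z) = -8 + m
l = -24 (l = ((-8 + 2)*(-1))*(-4) = -6*(-1)*(-4) = 6*(-4) = -24)
M(S, T) = -3 + S + T
E(V) = -24
(-273 - 304) + E(M(-1, 5)) = (-273 - 304) - 24 = -577 - 24 = -601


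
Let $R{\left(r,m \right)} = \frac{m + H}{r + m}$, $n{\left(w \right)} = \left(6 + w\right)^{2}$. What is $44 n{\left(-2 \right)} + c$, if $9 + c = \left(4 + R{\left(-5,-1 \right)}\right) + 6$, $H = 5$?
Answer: $\frac{2113}{3} \approx 704.33$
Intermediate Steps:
$R{\left(r,m \right)} = \frac{5 + m}{m + r}$ ($R{\left(r,m \right)} = \frac{m + 5}{r + m} = \frac{5 + m}{m + r}$)
$c = \frac{1}{3}$ ($c = -9 + \left(\left(4 + \frac{5 - 1}{-1 - 5}\right) + 6\right) = -9 + \left(\left(4 + \frac{1}{-6} \cdot 4\right) + 6\right) = -9 + \left(\left(4 - \frac{2}{3}\right) + 6\right) = -9 + \left(\frac{10}{3} + 6\right) = -9 + \frac{28}{3} = \frac{1}{3} \approx 0.33333$)
$44 n{\left(-2 \right)} + c = 44 \left(6 - 2\right)^{2} + \frac{1}{3} = 44 \cdot 4^{2} + \frac{1}{3} = 44 \cdot 16 + \frac{1}{3} = 704 + \frac{1}{3} = \frac{2113}{3}$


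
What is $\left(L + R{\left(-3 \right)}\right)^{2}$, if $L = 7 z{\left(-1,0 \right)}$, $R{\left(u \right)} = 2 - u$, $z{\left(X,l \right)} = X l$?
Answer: $25$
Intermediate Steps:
$L = 0$ ($L = 7 \left(\left(-1\right) 0\right) = 7 \cdot 0 = 0$)
$\left(L + R{\left(-3 \right)}\right)^{2} = \left(0 + \left(2 - -3\right)\right)^{2} = \left(0 + \left(2 + 3\right)\right)^{2} = \left(0 + 5\right)^{2} = 5^{2} = 25$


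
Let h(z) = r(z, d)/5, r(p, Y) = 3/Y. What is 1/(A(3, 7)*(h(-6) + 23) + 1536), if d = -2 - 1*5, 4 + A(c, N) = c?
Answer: 35/52958 ≈ 0.00066090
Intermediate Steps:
A(c, N) = -4 + c
d = -7 (d = -2 - 5 = -7)
h(z) = -3/35 (h(z) = (3/(-7))/5 = (3*(-1/7))*(1/5) = -3/7*1/5 = -3/35)
1/(A(3, 7)*(h(-6) + 23) + 1536) = 1/((-4 + 3)*(-3/35 + 23) + 1536) = 1/(-1*802/35 + 1536) = 1/(-802/35 + 1536) = 1/(52958/35) = 35/52958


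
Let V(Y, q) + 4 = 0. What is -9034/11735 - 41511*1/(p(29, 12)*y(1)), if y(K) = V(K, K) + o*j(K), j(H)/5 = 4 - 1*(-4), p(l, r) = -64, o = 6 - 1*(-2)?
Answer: 304427969/237328640 ≈ 1.2827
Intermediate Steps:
V(Y, q) = -4 (V(Y, q) = -4 + 0 = -4)
o = 8 (o = 6 + 2 = 8)
j(H) = 40 (j(H) = 5*(4 - 1*(-4)) = 5*(4 + 4) = 5*8 = 40)
y(K) = 316 (y(K) = -4 + 8*40 = -4 + 320 = 316)
-9034/11735 - 41511*1/(p(29, 12)*y(1)) = -9034/11735 - 41511/((-64*316)) = -9034*1/11735 - 41511/(-20224) = -9034/11735 - 41511*(-1/20224) = -9034/11735 + 41511/20224 = 304427969/237328640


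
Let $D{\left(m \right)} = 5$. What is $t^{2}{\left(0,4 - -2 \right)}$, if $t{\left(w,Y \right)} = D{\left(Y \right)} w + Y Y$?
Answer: $1296$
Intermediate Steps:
$t{\left(w,Y \right)} = Y^{2} + 5 w$ ($t{\left(w,Y \right)} = 5 w + Y Y = 5 w + Y^{2} = Y^{2} + 5 w$)
$t^{2}{\left(0,4 - -2 \right)} = \left(\left(4 - -2\right)^{2} + 5 \cdot 0\right)^{2} = \left(\left(4 + \left(-1 + 3\right)\right)^{2} + 0\right)^{2} = \left(\left(4 + 2\right)^{2} + 0\right)^{2} = \left(6^{2} + 0\right)^{2} = \left(36 + 0\right)^{2} = 36^{2} = 1296$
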